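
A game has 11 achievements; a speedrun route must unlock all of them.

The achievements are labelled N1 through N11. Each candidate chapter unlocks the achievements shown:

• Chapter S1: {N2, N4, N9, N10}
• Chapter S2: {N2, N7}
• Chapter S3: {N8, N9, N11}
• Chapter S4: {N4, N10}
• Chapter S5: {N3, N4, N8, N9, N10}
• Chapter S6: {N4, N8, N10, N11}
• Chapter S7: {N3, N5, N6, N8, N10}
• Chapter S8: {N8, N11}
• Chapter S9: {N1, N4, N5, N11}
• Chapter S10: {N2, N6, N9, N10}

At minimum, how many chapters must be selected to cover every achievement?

4

S2 and S7 and S9 and S10 together: S2 ∪ S7 ∪ S9 ∪ S10 = {N1, N2, N3, N4, N5, N6, N7, N8, N9, N10, N11} — every achievement is covered.
No 3 of the 10 chapters cover everything (all 120 combinations miss at least one achievement), so 4 is optimal.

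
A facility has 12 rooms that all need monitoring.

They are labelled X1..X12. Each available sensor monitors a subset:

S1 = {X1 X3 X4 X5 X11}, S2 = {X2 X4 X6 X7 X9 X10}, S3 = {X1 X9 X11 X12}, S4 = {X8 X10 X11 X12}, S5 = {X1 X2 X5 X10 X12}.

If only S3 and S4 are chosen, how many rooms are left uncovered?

6

Union of S3, S4 = {X1, X8, X9, X10, X11, X12}.
Not covered: X2, X3, X4, X5, X6, X7 — 6 rooms.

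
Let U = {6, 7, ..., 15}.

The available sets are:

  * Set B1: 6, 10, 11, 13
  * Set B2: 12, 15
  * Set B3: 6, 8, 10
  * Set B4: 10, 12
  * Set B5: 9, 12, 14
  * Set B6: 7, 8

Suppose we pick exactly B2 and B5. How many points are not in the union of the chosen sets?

Union of B2, B5 = {9, 12, 14, 15}.
Not covered: 6, 7, 8, 10, 11, 13 — 6 points.

6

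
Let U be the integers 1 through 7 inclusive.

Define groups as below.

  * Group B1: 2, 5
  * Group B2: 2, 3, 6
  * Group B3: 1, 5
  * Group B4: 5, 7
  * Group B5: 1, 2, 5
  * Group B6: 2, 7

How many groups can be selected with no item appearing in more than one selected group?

B2, B3 are pairwise disjoint (B2={2,3,6}; B3={1,5}).
Every remaining group overlaps one of these, and no 3 of the listed groups are pairwise disjoint, so 2 is the maximum.

2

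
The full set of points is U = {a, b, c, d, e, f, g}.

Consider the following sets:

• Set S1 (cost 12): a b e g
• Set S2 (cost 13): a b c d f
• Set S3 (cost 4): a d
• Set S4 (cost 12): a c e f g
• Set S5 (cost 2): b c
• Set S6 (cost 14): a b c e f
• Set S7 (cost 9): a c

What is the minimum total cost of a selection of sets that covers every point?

S3, S4, S5 together cover every point (S3 ∪ S4 ∪ S5 = {a, b, c, d, e, f, g}); total cost 4 + 12 + 2 = 18.
No covering selection has total cost below 18.

18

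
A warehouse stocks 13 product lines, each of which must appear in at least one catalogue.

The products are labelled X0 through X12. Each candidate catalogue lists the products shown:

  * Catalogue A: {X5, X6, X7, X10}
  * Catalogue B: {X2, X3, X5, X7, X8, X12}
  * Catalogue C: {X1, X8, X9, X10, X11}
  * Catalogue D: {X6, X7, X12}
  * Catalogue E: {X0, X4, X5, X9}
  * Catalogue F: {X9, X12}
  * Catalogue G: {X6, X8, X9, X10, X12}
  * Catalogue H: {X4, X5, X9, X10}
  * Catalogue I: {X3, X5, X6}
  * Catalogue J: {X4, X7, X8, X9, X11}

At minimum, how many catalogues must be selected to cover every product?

B and C and D and E together: B ∪ C ∪ D ∪ E = {X0, X1, X2, X3, X4, X5, X6, X7, X8, X9, X10, X11, X12} — every product is covered.
No 3 of the 10 catalogues cover everything (all 120 combinations miss at least one product), so 4 is optimal.

4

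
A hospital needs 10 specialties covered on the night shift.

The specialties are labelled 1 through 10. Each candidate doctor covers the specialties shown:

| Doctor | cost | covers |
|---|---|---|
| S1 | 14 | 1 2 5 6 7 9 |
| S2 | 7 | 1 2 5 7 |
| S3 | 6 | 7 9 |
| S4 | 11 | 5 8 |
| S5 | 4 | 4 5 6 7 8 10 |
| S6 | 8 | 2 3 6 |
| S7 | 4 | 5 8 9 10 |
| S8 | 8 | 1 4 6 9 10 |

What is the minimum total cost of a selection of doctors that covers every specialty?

20

S5, S6, S8 together cover every specialty (S5 ∪ S6 ∪ S8 = {1, 2, 3, 4, 5, 6, 7, 8, 9, 10}); total cost 4 + 8 + 8 = 20.
The greedy pick S5, S2, S7, S6 costs 23; no covering selection beats 20.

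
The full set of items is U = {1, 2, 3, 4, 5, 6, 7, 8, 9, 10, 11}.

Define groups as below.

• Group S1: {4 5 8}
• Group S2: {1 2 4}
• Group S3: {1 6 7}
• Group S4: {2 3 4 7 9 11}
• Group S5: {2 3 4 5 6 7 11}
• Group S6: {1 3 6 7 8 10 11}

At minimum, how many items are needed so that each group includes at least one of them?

2

The 2 items {1, 4} hit every group.
The groups S1, S3 are pairwise disjoint, so any hitting set needs a separate item for each — at least 2. Hence 2 is optimal.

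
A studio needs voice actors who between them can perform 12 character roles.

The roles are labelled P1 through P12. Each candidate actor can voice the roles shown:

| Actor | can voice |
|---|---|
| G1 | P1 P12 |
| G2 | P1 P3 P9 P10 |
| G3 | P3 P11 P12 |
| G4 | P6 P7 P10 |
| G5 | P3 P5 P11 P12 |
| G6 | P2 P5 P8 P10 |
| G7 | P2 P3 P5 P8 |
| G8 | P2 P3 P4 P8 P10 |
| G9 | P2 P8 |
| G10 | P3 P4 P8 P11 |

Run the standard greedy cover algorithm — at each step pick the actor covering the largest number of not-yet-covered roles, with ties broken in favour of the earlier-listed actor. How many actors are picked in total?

4

Greedy: pick G8 (covers 5 new) → pick G5 (covers 3 new) → pick G2 (covers 2 new) → pick G4 (covers 2 new). Total picks: 4.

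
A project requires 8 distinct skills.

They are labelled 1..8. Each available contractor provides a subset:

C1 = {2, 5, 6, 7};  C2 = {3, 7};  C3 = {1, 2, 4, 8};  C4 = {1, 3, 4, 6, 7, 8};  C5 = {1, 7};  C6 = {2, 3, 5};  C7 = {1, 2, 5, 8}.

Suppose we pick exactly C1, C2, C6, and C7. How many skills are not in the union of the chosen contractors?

1

Union of C1, C2, C6, C7 = {1, 2, 3, 5, 6, 7, 8}.
Not covered: 4 — 1 skill.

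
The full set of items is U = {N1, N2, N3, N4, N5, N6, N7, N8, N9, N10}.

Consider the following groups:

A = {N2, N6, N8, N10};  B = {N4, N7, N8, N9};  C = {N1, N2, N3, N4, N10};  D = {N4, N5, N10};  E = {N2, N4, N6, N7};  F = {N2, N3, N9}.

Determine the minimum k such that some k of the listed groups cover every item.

4

Take {B, C, D, E}. Their union is {N1, N2, N3, N4, N5, N6, N7, N8, N9, N10}, which is all 10 items.
Only D contains N5, so D is forced; the remaining 7 items need at least 3 more groups (each remaining group adds at most 3) — so at least 4 groups are needed, and 4 is optimal.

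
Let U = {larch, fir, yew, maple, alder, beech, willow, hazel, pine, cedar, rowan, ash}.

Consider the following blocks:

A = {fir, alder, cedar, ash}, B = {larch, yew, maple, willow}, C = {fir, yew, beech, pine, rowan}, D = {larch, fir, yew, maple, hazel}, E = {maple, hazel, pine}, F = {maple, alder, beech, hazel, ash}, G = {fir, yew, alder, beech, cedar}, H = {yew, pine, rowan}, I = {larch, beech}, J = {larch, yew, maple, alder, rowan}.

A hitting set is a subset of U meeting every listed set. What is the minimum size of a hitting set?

T = {larch, alder, pine} meets every block (each contains at least one member of T), and |T| = 3.
The blocks A, E, I are pairwise disjoint, so any hitting set needs a separate element for each — at least 3. Hence 3 is optimal.

3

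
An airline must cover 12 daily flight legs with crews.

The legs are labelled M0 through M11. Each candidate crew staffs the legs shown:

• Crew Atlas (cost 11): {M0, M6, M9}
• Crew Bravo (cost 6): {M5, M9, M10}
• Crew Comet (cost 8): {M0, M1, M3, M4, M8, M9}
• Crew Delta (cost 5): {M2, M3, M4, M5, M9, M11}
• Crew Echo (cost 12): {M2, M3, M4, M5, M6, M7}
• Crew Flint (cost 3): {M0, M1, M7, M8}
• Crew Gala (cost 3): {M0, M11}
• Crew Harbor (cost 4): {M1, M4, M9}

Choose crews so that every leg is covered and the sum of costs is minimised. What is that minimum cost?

Bravo, Echo, Flint, Gala together cover every leg (Bravo ∪ Echo ∪ Flint ∪ Gala = {M0, M1, M2, M3, M4, M5, M6, M7, M8, M9, M10, M11}); total cost 6 + 12 + 3 + 3 = 24.
The greedy pick Flint, Delta, Bravo, Atlas costs 25; no covering selection beats 24.

24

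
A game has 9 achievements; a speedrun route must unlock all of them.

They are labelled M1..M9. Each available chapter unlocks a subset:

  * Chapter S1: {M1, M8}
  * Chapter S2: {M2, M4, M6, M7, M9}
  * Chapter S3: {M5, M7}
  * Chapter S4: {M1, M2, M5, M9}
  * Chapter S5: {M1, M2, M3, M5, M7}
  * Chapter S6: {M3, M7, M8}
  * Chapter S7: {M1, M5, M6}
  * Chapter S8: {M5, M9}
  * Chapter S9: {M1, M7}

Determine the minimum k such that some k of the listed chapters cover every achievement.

Take {S2, S5, S6}. Their union is {M1, M2, M3, M4, M5, M6, M7, M8, M9}, which is all 9 achievements.
Only S2 contains M4, so S2 is forced; the remaining 4 achievements need at least 2 more chapters (each remaining chapter adds at most 3) — so at least 3 chapters are needed, and 3 is optimal.

3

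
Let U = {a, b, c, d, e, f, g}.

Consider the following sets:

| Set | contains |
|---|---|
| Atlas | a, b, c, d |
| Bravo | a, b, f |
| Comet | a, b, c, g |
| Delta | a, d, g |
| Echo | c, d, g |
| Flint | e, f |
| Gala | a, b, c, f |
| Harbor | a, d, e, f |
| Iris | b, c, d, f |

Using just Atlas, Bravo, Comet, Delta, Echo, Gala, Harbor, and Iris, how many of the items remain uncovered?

0

Union of Atlas, Bravo, Comet, Delta, Echo, Gala, Harbor, Iris = {a, b, c, d, e, f, g} — that's every item, so 0 are uncovered.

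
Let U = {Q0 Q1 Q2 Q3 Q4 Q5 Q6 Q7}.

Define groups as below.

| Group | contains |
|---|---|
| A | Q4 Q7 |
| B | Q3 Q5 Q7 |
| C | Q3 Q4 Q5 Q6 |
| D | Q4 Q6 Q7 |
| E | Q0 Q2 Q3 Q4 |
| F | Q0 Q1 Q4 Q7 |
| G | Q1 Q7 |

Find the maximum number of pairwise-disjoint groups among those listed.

E, G are pairwise disjoint (E={Q0,Q2,Q3,Q4}; G={Q1,Q7}).
Every remaining group overlaps one of these, and no 3 of the listed groups are pairwise disjoint, so 2 is the maximum.

2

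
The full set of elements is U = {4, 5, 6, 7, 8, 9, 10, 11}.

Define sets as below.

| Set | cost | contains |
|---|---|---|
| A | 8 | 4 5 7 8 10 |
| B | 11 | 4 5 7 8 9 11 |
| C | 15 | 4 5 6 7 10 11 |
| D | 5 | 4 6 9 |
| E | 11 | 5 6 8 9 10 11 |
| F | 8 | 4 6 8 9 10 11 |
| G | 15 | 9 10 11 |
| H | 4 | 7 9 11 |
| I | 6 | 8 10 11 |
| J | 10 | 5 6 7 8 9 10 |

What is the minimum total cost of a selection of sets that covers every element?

16

A, F together cover every element (A ∪ F = {4, 5, 6, 7, 8, 9, 10, 11}); total cost 8 + 8 = 16.
No covering selection has total cost below 16.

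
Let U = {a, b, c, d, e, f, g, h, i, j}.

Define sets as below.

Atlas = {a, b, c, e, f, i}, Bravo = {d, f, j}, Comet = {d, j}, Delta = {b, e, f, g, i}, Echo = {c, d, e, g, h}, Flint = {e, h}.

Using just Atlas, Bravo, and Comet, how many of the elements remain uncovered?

2

Union of Atlas, Bravo, Comet = {a, b, c, d, e, f, i, j}.
Not covered: g, h — 2 elements.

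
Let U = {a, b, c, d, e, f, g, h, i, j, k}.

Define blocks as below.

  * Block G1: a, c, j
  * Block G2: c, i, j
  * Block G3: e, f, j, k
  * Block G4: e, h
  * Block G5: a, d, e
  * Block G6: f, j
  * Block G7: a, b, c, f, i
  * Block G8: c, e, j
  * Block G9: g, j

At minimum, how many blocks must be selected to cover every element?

5

Take {G3, G4, G5, G7, G9}. Their union is {a, b, c, d, e, f, g, h, i, j, k}, which is all 11 elements.
No 4 of the 9 blocks cover everything (all 126 combinations miss at least one element), so 5 is optimal.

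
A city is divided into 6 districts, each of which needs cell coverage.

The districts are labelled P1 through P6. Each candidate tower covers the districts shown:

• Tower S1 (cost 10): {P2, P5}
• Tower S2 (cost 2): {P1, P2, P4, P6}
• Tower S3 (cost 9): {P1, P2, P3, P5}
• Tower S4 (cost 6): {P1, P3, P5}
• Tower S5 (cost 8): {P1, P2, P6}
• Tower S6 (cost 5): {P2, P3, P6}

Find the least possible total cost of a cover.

S2, S4 together cover every district (S2 ∪ S4 = {P1, P2, P3, P4, P5, P6}); total cost 2 + 6 = 8.
No covering selection has total cost below 8.

8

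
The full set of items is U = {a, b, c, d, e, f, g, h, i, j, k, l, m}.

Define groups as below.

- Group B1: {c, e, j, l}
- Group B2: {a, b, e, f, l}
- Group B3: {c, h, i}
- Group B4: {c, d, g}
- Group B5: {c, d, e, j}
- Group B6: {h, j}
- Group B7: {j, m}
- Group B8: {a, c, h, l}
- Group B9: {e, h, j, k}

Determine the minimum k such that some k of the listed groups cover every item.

5

B2, B3, B4, B7, and B9 cover everything between them: the union {a, b, c, d, e, f, g, h, i, j, k, l, m} is all of U.
No 4 of the 9 groups cover everything (all 126 combinations miss at least one item), so 5 is optimal.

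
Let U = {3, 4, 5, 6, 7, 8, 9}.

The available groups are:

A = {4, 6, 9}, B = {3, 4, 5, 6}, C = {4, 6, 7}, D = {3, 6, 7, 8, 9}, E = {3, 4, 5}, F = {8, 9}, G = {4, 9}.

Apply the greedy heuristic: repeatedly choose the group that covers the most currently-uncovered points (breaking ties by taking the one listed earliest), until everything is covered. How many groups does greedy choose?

Greedy: pick D (covers 5 new) → pick B (covers 2 new). Total picks: 2.

2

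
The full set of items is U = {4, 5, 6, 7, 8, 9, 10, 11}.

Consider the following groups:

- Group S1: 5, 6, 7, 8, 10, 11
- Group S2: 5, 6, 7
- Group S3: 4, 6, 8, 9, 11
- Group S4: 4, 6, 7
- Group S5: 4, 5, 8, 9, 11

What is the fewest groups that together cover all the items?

2

S1 and S5 cover everything between them: the union {4, 5, 6, 7, 8, 9, 10, 11} is all of U.
No single group has all 8 items (the largest, S1, has 6), so 2 is optimal.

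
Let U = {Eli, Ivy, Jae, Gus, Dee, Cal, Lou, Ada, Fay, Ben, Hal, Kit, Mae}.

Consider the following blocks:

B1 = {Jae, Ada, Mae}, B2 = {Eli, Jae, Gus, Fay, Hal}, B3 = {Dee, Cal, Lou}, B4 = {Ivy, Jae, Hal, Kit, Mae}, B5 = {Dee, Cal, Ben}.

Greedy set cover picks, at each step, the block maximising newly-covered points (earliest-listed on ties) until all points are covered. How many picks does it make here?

5

Greedy: pick B2 (covers 5 new) → pick B3 (covers 3 new) → pick B4 (covers 3 new) → pick B1 (covers 1 new) → pick B5 (covers 1 new). Total picks: 5.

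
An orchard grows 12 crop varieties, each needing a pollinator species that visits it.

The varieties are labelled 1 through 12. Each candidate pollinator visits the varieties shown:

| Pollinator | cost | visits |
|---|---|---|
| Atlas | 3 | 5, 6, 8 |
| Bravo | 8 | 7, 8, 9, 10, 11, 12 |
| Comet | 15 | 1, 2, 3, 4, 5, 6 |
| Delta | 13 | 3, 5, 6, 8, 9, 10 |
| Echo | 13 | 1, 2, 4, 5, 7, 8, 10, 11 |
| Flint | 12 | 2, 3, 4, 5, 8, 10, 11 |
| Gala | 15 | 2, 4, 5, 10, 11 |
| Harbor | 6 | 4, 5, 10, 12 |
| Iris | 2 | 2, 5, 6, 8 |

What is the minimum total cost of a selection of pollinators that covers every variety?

Bravo, Comet together cover every variety (Bravo ∪ Comet = {1, 2, 3, 4, 5, 6, 7, 8, 9, 10, 11, 12}); total cost 8 + 15 = 23.
The greedy pick Iris, Bravo, Comet costs 25; no covering selection beats 23.

23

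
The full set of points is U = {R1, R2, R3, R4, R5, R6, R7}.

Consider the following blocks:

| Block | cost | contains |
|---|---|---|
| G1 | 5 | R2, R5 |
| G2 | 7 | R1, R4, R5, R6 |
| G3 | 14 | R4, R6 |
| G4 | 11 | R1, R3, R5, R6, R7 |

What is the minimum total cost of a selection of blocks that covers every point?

G1, G2, G4 together cover every point (G1 ∪ G2 ∪ G4 = {R1, R2, R3, R4, R5, R6, R7}); total cost 5 + 7 + 11 = 23.
No covering selection has total cost below 23.

23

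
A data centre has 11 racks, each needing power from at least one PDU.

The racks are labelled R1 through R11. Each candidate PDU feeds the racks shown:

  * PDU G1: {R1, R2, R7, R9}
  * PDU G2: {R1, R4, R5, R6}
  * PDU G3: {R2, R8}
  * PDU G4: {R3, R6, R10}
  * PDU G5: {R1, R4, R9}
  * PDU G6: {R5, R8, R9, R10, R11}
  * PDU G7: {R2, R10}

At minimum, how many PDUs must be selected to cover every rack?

Take {G1, G2, G4, G6}. Their union is {R1, R2, R3, R4, R5, R6, R7, R8, R9, R10, R11}, which is all 11 racks.
No 3 of the 7 PDUs cover everything (all 35 combinations miss at least one rack), so 4 is optimal.

4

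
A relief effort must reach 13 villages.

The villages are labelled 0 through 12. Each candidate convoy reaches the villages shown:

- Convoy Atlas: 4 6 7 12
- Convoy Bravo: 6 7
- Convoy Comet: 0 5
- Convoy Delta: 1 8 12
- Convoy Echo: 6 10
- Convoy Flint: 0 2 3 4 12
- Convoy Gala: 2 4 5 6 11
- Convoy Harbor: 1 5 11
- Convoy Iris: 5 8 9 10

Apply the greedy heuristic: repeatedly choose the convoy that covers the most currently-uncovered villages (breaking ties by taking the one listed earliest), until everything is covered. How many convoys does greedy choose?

4

Greedy: pick Flint (covers 5 new) → pick Iris (covers 4 new) → pick Atlas (covers 2 new) → pick Harbor (covers 2 new). Total picks: 4.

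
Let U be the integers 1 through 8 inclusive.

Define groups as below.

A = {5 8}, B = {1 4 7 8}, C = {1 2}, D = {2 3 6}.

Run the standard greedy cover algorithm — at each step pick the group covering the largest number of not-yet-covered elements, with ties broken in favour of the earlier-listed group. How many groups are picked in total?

Greedy: pick B (covers 4 new) → pick D (covers 3 new) → pick A (covers 1 new). Total picks: 3.

3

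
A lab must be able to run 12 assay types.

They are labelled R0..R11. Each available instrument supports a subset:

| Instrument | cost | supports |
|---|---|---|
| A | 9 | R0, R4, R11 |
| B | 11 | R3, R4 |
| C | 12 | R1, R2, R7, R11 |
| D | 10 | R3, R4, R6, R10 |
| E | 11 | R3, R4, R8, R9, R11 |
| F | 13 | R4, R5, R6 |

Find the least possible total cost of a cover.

A, C, D, E, F together cover every assay (A ∪ C ∪ D ∪ E ∪ F = {R0, R1, R2, R3, R4, R5, R6, R7, R8, R9, R10, R11}); total cost 9 + 12 + 10 + 11 + 13 = 55.
No covering selection has total cost below 55.

55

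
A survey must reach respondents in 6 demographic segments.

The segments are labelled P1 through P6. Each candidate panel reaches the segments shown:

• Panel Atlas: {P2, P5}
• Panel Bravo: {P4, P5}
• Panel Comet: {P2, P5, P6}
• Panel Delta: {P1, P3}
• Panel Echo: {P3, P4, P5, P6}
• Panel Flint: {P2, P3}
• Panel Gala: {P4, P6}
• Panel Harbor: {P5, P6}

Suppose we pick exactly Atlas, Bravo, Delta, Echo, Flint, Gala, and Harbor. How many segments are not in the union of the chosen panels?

Union of Atlas, Bravo, Delta, Echo, Flint, Gala, Harbor = {P1, P2, P3, P4, P5, P6} — that's every segment, so 0 are uncovered.

0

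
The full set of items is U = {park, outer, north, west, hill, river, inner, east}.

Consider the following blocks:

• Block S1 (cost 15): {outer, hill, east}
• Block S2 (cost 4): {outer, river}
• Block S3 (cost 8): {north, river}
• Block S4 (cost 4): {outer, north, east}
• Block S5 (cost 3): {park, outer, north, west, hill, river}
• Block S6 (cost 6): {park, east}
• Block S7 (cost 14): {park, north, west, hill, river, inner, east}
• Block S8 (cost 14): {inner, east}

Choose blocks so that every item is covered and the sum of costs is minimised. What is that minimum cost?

17

S5, S7 together cover every item (S5 ∪ S7 = {park, outer, north, west, hill, river, inner, east}); total cost 3 + 14 = 17.
The greedy pick S5, S4, S7 costs 21; no covering selection beats 17.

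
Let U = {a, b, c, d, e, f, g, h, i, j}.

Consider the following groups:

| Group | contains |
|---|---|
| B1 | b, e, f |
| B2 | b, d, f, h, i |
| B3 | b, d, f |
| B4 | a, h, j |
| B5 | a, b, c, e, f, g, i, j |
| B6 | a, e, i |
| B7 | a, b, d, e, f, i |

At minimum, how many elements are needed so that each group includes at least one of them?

2

The 2 elements {a, b} hit every group.
The groups B1, B4 are pairwise disjoint, so any hitting set needs a separate element for each — at least 2. Hence 2 is optimal.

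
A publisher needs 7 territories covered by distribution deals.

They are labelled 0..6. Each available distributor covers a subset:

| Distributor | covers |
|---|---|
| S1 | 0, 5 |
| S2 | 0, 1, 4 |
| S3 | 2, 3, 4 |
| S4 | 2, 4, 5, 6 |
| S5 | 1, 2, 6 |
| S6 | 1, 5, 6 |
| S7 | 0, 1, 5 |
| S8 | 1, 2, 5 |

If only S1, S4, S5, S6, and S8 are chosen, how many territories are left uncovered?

1

Union of S1, S4, S5, S6, S8 = {0, 1, 2, 4, 5, 6}.
Not covered: 3 — 1 territory.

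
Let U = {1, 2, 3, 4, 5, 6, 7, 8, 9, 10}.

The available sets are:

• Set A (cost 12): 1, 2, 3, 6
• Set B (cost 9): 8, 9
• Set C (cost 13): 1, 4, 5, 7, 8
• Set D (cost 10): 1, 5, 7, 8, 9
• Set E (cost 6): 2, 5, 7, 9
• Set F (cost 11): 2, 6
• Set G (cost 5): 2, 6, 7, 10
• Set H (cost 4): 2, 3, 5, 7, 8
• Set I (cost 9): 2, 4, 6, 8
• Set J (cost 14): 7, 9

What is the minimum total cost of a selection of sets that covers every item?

28

D, G, H, I together cover every item (D ∪ G ∪ H ∪ I = {1, 2, 3, 4, 5, 6, 7, 8, 9, 10}); total cost 10 + 5 + 4 + 9 = 28.
No covering selection has total cost below 28.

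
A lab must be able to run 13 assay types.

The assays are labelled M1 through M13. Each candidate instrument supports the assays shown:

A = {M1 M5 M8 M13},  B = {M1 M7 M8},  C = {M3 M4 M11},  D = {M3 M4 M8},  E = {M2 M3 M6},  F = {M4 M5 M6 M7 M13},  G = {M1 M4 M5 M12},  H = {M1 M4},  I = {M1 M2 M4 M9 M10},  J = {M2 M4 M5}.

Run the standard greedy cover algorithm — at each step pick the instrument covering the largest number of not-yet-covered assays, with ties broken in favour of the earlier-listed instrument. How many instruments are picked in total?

Greedy: pick F (covers 5 new) → pick I (covers 4 new) → pick C (covers 2 new) → pick A (covers 1 new) → pick G (covers 1 new). Total picks: 5.

5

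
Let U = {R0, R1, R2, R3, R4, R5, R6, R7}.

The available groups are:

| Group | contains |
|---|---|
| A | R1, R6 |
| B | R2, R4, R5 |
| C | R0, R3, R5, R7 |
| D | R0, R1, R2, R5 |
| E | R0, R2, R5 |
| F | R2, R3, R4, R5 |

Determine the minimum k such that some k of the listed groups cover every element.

3

Take {A, B, C}. Their union is {R0, R1, R2, R3, R4, R5, R6, R7}, which is all 8 elements.
Only A contains R6, so A is forced; the remaining 6 elements need at least 2 more groups (each remaining group adds at most 4) — so at least 3 groups are needed, and 3 is optimal.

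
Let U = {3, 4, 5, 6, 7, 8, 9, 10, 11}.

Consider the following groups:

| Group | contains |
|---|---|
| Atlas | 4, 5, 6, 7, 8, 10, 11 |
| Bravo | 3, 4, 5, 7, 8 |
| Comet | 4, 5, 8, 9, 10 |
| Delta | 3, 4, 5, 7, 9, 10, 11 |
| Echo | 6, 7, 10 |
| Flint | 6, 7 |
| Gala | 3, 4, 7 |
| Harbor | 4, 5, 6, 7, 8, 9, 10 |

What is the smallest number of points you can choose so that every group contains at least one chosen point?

2

Take H = {4, 7}. Each listed group contains at least one of these, so H is a hitting set of size 2.
The groups Comet, Flint are pairwise disjoint, so any hitting set needs a separate point for each — at least 2. Hence 2 is optimal.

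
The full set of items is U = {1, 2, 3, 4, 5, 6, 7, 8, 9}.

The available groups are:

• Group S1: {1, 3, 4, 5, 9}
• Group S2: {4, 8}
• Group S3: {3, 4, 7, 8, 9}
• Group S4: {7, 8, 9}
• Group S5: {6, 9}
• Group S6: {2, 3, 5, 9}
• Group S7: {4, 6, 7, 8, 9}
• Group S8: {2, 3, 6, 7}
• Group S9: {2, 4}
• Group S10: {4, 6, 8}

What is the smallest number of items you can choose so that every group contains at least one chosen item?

3

H = {4, 6, 9} meets every group (each contains at least one member of H), and |H| = 3.
No choice of 2 items meets every group, so 3 is the minimum.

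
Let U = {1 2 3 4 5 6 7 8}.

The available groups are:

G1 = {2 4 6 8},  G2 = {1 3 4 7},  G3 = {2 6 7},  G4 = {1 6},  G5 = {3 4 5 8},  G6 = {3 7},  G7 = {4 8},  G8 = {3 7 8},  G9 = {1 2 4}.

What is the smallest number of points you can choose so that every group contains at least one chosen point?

H = {1, 7, 8} meets every group (each contains at least one member of H), and |H| = 3.
The groups G4, G6, G7 are pairwise disjoint, so any hitting set needs a separate point for each — at least 3. Hence 3 is optimal.

3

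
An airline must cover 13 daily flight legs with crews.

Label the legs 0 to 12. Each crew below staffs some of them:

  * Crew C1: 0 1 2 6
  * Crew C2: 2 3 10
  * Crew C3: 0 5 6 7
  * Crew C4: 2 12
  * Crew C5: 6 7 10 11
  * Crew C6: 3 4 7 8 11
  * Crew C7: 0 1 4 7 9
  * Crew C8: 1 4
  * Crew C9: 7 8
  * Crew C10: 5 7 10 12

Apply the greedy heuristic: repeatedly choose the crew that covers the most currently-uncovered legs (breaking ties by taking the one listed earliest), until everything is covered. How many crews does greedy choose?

4

Greedy: pick C6 (covers 5 new) → pick C1 (covers 4 new) → pick C10 (covers 3 new) → pick C7 (covers 1 new). Total picks: 4.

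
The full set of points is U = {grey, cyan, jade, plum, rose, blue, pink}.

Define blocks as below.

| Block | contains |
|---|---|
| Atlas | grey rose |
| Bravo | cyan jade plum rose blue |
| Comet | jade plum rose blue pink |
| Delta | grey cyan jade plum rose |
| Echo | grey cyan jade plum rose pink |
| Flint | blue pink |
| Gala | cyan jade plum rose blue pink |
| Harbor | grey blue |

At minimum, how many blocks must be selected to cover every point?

Take {Bravo, Echo}. Their union is {grey, cyan, jade, plum, rose, blue, pink}, which is all 7 points.
No single block has all 7 points (the largest, Echo, has 6), so 2 is optimal.

2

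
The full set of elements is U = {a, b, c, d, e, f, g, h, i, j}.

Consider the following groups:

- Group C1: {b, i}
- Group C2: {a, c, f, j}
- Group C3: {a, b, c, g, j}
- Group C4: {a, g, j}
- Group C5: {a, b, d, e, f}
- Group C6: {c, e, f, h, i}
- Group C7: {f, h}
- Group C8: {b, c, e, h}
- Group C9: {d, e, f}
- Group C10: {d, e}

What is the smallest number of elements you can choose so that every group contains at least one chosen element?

T = {b, d, h, j} meets every group (each contains at least one member of T), and |T| = 4.
The groups C1, C4, C7, C10 are pairwise disjoint, so any hitting set needs a separate element for each — at least 4. Hence 4 is optimal.

4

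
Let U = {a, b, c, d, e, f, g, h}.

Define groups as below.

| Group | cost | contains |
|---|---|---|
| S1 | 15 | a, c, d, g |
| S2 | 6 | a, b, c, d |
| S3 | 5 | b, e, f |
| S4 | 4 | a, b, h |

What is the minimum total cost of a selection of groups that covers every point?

24

S1, S3, S4 together cover every point (S1 ∪ S3 ∪ S4 = {a, b, c, d, e, f, g, h}); total cost 15 + 5 + 4 = 24.
The greedy pick S4, S3, S2, S1 costs 30; no covering selection beats 24.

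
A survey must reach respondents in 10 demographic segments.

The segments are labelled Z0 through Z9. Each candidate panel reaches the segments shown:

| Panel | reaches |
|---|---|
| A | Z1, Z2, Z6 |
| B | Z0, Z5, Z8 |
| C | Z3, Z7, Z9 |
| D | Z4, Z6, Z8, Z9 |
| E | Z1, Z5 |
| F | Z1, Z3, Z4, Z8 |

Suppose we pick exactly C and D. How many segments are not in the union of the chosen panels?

4

Union of C, D = {Z3, Z4, Z6, Z7, Z8, Z9}.
Not covered: Z0, Z1, Z2, Z5 — 4 segments.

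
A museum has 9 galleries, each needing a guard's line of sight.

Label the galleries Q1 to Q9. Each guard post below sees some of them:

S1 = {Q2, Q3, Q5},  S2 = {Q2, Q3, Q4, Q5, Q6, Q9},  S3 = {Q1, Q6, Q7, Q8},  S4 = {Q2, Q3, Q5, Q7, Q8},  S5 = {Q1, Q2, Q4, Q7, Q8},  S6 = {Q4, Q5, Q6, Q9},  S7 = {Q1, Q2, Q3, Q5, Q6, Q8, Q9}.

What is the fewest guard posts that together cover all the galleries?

2

S2 and S3 together: S2 ∪ S3 = {Q1, Q2, Q3, Q4, Q5, Q6, Q7, Q8, Q9} — every gallery is covered.
No single guard post has all 9 galleries (the largest, S7, has 7), so 2 is optimal.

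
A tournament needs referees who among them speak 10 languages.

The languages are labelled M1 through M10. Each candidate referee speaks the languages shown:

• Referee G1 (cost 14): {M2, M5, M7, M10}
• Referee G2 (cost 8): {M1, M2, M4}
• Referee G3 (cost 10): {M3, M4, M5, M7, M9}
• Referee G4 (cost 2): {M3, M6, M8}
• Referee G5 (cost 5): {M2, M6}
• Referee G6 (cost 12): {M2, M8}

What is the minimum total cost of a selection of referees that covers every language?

34

G1, G2, G3, G4 together cover every language (G1 ∪ G2 ∪ G3 ∪ G4 = {M1, M2, M3, M4, M5, M6, M7, M8, M9, M10}); total cost 14 + 8 + 10 + 2 = 34.
No covering selection has total cost below 34.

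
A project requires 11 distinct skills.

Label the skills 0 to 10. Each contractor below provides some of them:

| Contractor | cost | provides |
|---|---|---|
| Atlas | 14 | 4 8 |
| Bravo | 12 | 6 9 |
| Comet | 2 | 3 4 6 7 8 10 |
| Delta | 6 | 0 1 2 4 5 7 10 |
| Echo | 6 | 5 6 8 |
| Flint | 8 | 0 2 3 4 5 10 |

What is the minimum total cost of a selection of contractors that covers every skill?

20

Bravo, Comet, Delta together cover every skill (Bravo ∪ Comet ∪ Delta = {0, 1, 2, 3, 4, 5, 6, 7, 8, 9, 10}); total cost 12 + 2 + 6 = 20.
No covering selection has total cost below 20.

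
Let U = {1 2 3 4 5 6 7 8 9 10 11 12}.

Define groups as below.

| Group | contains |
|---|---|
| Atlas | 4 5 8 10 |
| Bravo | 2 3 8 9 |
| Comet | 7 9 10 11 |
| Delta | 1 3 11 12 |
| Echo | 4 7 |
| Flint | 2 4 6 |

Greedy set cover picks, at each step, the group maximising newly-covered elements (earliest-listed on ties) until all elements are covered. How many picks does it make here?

Greedy: pick Atlas (covers 4 new) → pick Delta (covers 4 new) → pick Bravo (covers 2 new) → pick Comet (covers 1 new) → pick Flint (covers 1 new). Total picks: 5.
(The true minimum cover uses only 4 groups, so greedy is not optimal here.)

5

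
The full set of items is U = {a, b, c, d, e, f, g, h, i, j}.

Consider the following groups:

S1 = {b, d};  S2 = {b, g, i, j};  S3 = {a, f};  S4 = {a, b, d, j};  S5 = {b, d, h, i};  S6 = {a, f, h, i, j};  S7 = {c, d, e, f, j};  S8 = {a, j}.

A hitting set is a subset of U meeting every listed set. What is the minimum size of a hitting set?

3

The 3 items {d, f, j} hit every group.
No choice of 2 items meets every group, so 3 is the minimum.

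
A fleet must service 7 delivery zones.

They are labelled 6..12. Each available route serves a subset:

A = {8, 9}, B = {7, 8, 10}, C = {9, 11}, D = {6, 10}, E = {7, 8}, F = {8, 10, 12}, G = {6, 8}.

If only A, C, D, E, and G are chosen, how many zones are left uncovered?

Union of A, C, D, E, G = {6, 7, 8, 9, 10, 11}.
Not covered: 12 — 1 zone.

1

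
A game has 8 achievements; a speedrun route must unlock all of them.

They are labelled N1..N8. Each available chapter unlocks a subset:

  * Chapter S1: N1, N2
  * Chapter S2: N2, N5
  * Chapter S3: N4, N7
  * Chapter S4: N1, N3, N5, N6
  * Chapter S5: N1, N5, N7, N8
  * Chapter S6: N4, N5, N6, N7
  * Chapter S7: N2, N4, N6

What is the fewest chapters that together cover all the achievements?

S4 and S5 and S7 together: S4 ∪ S5 ∪ S7 = {N1, N2, N3, N4, N5, N6, N7, N8} — every achievement is covered.
Only S4 contains N3, so S4 is forced; the remaining 4 achievements need at least 2 more chapters (each remaining chapter adds at most 2) — so at least 3 chapters are needed, and 3 is optimal.

3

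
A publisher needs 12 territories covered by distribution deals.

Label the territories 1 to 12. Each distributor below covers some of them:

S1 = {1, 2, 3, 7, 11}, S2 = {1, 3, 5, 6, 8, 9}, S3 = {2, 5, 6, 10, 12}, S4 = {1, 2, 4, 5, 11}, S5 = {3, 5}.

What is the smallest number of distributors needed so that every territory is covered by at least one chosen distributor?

4

S1 and S2 and S3 and S4 together: S1 ∪ S2 ∪ S3 ∪ S4 = {1, 2, 3, 4, 5, 6, 7, 8, 9, 10, 11, 12} — every territory is covered.
No 3 of the 5 distributors cover everything (all 10 combinations miss at least one territory), so 4 is optimal.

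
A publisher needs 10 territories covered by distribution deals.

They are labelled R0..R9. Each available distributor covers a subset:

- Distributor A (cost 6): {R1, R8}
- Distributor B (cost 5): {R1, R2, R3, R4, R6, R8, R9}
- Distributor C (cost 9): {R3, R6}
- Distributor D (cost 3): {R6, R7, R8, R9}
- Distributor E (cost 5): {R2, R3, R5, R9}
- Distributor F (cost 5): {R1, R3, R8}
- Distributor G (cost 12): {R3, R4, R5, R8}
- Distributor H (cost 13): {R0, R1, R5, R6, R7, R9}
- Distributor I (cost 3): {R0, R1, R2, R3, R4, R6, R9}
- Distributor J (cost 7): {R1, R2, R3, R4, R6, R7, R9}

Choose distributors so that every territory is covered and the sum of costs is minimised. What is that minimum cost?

D, E, I together cover every territory (D ∪ E ∪ I = {R0, R1, R2, R3, R4, R5, R6, R7, R8, R9}); total cost 3 + 5 + 3 = 11.
No covering selection has total cost below 11.

11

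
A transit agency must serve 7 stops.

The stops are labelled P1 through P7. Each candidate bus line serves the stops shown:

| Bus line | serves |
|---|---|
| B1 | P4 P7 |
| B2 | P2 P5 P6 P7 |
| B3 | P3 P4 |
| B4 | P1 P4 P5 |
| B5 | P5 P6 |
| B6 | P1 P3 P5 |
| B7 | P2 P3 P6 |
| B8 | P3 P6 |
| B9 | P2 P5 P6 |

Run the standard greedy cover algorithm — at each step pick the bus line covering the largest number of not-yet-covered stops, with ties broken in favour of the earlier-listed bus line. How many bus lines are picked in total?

Greedy: pick B2 (covers 4 new) → pick B3 (covers 2 new) → pick B4 (covers 1 new). Total picks: 3.

3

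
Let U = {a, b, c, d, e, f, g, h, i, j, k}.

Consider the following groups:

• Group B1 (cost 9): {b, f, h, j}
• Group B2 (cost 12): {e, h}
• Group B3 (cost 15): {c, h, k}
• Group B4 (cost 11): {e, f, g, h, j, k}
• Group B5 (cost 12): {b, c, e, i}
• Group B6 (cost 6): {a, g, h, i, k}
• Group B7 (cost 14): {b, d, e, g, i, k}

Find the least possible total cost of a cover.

41

B1, B5, B6, B7 together cover every item (B1 ∪ B5 ∪ B6 ∪ B7 = {a, b, c, d, e, f, g, h, i, j, k}); total cost 9 + 12 + 6 + 14 = 41.
No covering selection has total cost below 41.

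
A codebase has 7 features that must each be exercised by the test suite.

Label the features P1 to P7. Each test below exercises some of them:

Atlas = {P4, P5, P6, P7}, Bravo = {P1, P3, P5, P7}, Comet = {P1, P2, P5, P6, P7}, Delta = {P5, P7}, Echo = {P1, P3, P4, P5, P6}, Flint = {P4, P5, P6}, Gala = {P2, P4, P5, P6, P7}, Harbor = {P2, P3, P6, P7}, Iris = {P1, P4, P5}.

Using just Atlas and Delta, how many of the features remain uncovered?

3

Union of Atlas, Delta = {P4, P5, P6, P7}.
Not covered: P1, P2, P3 — 3 features.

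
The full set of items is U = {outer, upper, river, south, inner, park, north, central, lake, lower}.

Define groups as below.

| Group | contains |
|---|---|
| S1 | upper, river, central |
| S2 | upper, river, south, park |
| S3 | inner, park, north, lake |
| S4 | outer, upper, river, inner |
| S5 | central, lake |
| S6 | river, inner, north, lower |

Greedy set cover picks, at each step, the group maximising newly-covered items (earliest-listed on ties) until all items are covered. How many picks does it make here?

Greedy: pick S2 (covers 4 new) → pick S3 (covers 3 new) → pick S1 (covers 1 new) → pick S4 (covers 1 new) → pick S6 (covers 1 new). Total picks: 5.
(The true minimum cover uses only 4 groups, so greedy is not optimal here.)

5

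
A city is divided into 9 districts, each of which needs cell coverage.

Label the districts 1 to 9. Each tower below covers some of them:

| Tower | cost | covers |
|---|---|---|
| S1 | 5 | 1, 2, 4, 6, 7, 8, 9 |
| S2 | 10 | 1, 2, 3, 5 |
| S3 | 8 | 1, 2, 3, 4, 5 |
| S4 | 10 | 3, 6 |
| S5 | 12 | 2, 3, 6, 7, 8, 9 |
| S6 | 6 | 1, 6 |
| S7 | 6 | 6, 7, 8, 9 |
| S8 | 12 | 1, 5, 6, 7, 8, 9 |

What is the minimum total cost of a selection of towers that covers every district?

13

S1, S3 together cover every district (S1 ∪ S3 = {1, 2, 3, 4, 5, 6, 7, 8, 9}); total cost 5 + 8 = 13.
No covering selection has total cost below 13.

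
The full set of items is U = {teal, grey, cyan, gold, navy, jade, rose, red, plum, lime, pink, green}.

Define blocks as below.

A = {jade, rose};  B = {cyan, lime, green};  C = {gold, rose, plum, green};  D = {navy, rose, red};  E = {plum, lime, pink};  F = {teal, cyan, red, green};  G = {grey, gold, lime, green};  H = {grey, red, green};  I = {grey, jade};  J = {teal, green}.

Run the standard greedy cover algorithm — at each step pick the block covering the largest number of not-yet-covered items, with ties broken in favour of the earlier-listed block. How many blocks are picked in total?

5

Greedy: pick C (covers 4 new) → pick F (covers 3 new) → pick E (covers 2 new) → pick I (covers 2 new) → pick D (covers 1 new). Total picks: 5.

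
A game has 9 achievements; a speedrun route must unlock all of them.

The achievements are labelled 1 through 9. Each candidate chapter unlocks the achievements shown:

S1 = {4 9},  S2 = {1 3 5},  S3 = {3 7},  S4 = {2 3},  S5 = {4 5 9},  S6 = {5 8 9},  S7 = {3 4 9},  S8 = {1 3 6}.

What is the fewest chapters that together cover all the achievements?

Take {S3, S4, S5, S6, S8}. Their union is {1, 2, 3, 4, 5, 6, 7, 8, 9}, which is all 9 achievements.
No 4 of the 8 chapters cover everything (all 70 combinations miss at least one achievement), so 5 is optimal.

5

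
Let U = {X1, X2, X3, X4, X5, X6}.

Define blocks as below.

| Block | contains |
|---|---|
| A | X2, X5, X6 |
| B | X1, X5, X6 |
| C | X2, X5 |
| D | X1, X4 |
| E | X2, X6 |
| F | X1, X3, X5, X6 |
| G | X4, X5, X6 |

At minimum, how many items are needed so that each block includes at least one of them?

The 3 items {X1, X2, X6} hit every block.
No choice of 2 items meets every block, so 3 is the minimum.

3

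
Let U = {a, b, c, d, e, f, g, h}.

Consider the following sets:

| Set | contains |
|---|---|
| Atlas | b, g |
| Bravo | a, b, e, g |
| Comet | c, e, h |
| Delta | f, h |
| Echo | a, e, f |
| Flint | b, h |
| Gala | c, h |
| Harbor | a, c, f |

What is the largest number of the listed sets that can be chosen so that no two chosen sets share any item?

3

Atlas, Echo, Gala are pairwise disjoint (Atlas={b,g}; Echo={a,e,f}; Gala={c,h}).
Every remaining set overlaps one of these, and no 4 of the listed sets are pairwise disjoint, so 3 is the maximum.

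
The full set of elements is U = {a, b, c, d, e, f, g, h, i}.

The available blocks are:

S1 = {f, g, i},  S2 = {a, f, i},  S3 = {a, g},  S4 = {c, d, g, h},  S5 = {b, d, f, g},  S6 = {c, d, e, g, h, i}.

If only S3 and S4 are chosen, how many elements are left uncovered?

4

Union of S3, S4 = {a, c, d, g, h}.
Not covered: b, e, f, i — 4 elements.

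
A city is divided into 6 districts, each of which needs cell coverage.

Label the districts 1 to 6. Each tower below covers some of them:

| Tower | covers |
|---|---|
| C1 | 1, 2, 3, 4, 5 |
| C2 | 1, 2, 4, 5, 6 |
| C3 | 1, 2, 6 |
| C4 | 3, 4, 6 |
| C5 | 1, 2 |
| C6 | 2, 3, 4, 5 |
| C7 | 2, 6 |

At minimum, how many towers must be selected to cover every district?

C2 and C4 together: C2 ∪ C4 = {1, 2, 3, 4, 5, 6} — every district is covered.
No single tower has all 6 districts (the largest, C1, has 5), so 2 is optimal.

2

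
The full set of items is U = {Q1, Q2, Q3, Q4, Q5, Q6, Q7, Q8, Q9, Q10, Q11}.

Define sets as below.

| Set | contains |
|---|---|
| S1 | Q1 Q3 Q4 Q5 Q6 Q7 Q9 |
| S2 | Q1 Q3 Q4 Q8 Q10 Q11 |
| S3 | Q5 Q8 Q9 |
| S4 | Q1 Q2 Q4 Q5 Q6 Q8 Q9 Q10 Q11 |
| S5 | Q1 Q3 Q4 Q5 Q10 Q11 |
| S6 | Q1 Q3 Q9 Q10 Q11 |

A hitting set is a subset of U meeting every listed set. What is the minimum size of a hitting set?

2

H = {Q3, Q5} meets every set (each contains at least one member of H), and |H| = 2.
No single item lies in every set, so at least 2 are needed and 2 is optimal.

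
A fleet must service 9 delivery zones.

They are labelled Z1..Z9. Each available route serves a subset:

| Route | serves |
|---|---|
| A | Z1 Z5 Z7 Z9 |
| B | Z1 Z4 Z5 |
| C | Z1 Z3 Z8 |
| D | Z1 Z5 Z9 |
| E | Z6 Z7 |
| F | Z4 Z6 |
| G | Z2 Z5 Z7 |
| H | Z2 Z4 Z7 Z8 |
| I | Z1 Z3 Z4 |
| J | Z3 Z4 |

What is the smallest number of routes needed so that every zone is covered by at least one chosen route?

D and F and H and J together: D ∪ F ∪ H ∪ J = {Z1, Z2, Z3, Z4, Z5, Z6, Z7, Z8, Z9} — every zone is covered.
No 3 of the 10 routes cover everything (all 120 combinations miss at least one zone), so 4 is optimal.

4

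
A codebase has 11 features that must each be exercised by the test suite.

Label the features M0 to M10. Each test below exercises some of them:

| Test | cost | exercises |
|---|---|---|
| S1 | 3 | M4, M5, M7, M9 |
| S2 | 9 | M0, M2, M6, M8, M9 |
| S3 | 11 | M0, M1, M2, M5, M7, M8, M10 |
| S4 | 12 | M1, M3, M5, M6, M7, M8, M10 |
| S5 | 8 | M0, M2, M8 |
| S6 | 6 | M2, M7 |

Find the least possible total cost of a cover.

23

S1, S4, S5 together cover every feature (S1 ∪ S4 ∪ S5 = {M0, M1, M2, M3, M4, M5, M6, M7, M8, M9, M10}); total cost 3 + 12 + 8 = 23.
The greedy pick S1, S3, S4 costs 26; no covering selection beats 23.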